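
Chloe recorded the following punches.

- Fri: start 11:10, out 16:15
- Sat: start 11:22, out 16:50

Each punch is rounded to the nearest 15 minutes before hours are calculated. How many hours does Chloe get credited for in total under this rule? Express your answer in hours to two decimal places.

Fri: in 11:10→11:15, out 16:15→16:15; 5 h 0 min
Sat: in 11:22→11:15, out 16:50→16:45; 5 h 30 min
Total credited: 10 h 30 min.

10.50 hours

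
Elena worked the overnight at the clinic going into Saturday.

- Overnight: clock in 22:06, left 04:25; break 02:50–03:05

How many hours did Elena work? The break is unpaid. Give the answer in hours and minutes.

6 h 4 min

Overnight: 22:06 → midnight = 1 h 54 min; midnight → 04:25 = 4 h 25 min; span 6 h 19 min; less 15 min break → 6 h 4 min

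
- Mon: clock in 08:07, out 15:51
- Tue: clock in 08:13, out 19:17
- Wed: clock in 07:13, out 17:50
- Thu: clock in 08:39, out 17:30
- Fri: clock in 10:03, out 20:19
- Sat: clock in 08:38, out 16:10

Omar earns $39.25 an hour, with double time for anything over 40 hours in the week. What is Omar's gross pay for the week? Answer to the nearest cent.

$2831.23

Mon: 08:07–15:51 = 7 h 44 min
Tue: 08:13–19:17 = 11 h 4 min
Wed: 07:13–17:50 = 10 h 37 min
Thu: 08:39–17:30 = 8 h 51 min
Fri: 10:03–20:19 = 10 h 16 min
Sat: 08:38–16:10 = 7 h 32 min
Total worked: 56 h 4 min = 3364 min.
Regular 40 h 0 min = 2400 min at $39.25/h; overtime 16 h 4 min = 964 min at $78.50/h.
Pay = (2400 × $39.25 + 964 × $78.50) ÷ 60 = $2831.23.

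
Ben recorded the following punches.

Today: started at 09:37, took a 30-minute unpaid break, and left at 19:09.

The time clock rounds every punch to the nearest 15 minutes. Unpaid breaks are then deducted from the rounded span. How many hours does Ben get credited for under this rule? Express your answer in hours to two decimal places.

Today: in 09:37→09:30, out 19:09→19:15; 9 h 45 min − 30 min = 9 h 15 min

9.25 hours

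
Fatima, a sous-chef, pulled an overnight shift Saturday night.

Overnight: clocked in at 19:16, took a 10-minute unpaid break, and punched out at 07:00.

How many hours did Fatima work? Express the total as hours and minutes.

11 h 34 min

Overnight: 19:16 → midnight = 4 h 44 min; midnight → 07:00 = 7 h 0 min; span 11 h 44 min; less 10 min break → 11 h 34 min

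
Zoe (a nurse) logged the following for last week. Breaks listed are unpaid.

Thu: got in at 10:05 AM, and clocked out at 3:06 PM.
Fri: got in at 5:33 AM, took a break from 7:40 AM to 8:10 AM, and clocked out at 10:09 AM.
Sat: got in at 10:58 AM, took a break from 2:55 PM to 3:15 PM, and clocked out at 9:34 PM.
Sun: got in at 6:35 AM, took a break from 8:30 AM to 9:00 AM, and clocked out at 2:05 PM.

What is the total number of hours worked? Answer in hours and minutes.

Thu: 10:05 AM–3:06 PM = 5 h 1 min
Fri: 5:33 AM–10:09 AM = 4 h 36 min; less 30 min break → 4 h 6 min
Sat: 10:58 AM–9:34 PM = 10 h 36 min; less 20 min break → 10 h 16 min
Sun: 6:35 AM–2:05 PM = 7 h 30 min; less 30 min break → 7 h 0 min
Total: 5 h 1 min + 4 h 6 min + 10 h 16 min + 7 h 0 min = 26 h 23 min.

26 h 23 min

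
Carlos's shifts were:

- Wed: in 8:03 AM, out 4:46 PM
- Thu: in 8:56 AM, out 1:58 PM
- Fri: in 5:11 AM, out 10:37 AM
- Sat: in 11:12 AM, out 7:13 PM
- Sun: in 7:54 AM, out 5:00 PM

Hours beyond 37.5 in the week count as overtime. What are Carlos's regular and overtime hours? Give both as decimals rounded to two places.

Regular 36.30 hours, overtime 0.00 hours

Wed: 8:03 AM–4:46 PM = 8 h 43 min
Thu: 8:56 AM–1:58 PM = 5 h 2 min
Fri: 5:11 AM–10:37 AM = 5 h 26 min
Sat: 11:12 AM–7:13 PM = 8 h 1 min
Sun: 7:54 AM–5:00 PM = 9 h 6 min
Total worked: 36 h 18 min = 36.30 h.
Threshold 37.5 h → overtime 0 h 0 min, regular 36 h 18 min.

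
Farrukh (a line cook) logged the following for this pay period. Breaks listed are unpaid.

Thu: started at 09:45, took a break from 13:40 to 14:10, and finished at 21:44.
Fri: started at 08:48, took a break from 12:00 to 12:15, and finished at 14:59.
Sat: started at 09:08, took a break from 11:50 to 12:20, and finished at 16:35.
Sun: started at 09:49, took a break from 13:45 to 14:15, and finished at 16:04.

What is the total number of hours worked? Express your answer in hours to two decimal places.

30.12 hours

Thu: 09:45–21:44 = 11 h 59 min; less 30 min break → 11 h 29 min
Fri: 08:48–14:59 = 6 h 11 min; less 15 min break → 5 h 56 min
Sat: 09:08–16:35 = 7 h 27 min; less 30 min break → 6 h 57 min
Sun: 09:49–16:04 = 6 h 15 min; less 30 min break → 5 h 45 min
Total: 11 h 29 min + 5 h 56 min + 6 h 57 min + 5 h 45 min = 30 h 7 min.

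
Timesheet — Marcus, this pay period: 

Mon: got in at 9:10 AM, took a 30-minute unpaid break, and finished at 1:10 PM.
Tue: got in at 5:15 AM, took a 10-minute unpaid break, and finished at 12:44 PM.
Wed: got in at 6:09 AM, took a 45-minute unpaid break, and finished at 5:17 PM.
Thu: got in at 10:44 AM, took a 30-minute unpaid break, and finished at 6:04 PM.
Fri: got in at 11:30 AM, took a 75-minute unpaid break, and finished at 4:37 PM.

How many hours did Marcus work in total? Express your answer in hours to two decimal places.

Mon: 9:10 AM–1:10 PM = 4 h 0 min; less 30 min break → 3 h 30 min
Tue: 5:15 AM–12:44 PM = 7 h 29 min; less 10 min break → 7 h 19 min
Wed: 6:09 AM–5:17 PM = 11 h 8 min; less 45 min break → 10 h 23 min
Thu: 10:44 AM–6:04 PM = 7 h 20 min; less 30 min break → 6 h 50 min
Fri: 11:30 AM–4:37 PM = 5 h 7 min; less 75 min break → 3 h 52 min
Total: 3 h 30 min + 7 h 19 min + 10 h 23 min + 6 h 50 min + 3 h 52 min = 31 h 54 min.

31.90 hours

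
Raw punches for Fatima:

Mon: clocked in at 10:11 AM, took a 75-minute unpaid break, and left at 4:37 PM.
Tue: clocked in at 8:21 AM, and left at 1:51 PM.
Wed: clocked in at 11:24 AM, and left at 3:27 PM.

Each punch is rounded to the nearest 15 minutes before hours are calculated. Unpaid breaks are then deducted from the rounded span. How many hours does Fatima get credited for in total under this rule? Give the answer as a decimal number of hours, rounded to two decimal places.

14.50 hours

Mon: in 10:11 AM→10:15 AM, out 4:37 PM→4:30 PM; 6 h 15 min − 75 min = 5 h 0 min
Tue: in 8:21 AM→8:15 AM, out 1:51 PM→1:45 PM; 5 h 30 min
Wed: in 11:24 AM→11:30 AM, out 3:27 PM→3:30 PM; 4 h 0 min
Total credited: 14 h 30 min.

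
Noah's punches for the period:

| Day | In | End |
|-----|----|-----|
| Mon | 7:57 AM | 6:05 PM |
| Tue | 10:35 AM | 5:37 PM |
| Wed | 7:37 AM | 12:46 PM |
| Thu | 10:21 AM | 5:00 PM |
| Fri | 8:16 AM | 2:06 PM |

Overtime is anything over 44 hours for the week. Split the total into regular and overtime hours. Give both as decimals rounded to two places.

Regular 34.80 hours, overtime 0.00 hours

Mon: 7:57 AM–6:05 PM = 10 h 8 min
Tue: 10:35 AM–5:37 PM = 7 h 2 min
Wed: 7:37 AM–12:46 PM = 5 h 9 min
Thu: 10:21 AM–5:00 PM = 6 h 39 min
Fri: 8:16 AM–2:06 PM = 5 h 50 min
Total worked: 34 h 48 min = 34.80 h.
Threshold 44 h → overtime 0 h 0 min, regular 34 h 48 min.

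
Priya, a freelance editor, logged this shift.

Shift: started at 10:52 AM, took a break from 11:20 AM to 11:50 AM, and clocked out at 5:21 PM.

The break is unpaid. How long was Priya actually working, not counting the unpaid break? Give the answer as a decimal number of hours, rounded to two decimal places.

5.98 hours

Shift: 10:52 AM–5:21 PM = 6 h 29 min; less 30 min break → 5 h 59 min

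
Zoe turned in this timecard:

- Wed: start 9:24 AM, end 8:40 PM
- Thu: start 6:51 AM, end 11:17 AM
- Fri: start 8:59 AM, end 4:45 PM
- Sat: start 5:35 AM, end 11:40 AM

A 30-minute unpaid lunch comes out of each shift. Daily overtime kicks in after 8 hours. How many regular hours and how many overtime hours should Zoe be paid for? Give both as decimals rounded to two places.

Regular 24.78 hours, overtime 2.77 hours

Wed: 9:24 AM–8:40 PM = 11 h 16 min; less 30 min break → 10 h 46 min
Thu: 6:51 AM–11:17 AM = 4 h 26 min; less 30 min break → 3 h 56 min
Fri: 8:59 AM–4:45 PM = 7 h 46 min; less 30 min break → 7 h 16 min
Sat: 5:35 AM–11:40 AM = 6 h 5 min; less 30 min break → 5 h 35 min
Wed reg 8 h 0 min / OT 2 h 46 min; Thu reg 3 h 56 min / OT 0 h 0 min; Fri reg 7 h 16 min / OT 0 h 0 min; Sat reg 5 h 35 min / OT 0 h 0 min.
Totals: regular 24 h 47 min, overtime 2 h 46 min.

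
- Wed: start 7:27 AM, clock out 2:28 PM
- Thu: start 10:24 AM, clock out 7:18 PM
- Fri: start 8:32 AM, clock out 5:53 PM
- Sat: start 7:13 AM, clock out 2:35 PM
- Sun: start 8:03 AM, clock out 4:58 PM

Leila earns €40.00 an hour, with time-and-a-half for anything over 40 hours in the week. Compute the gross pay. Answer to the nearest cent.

€1693.00

Wed: 7:27 AM–2:28 PM = 7 h 1 min
Thu: 10:24 AM–7:18 PM = 8 h 54 min
Fri: 8:32 AM–5:53 PM = 9 h 21 min
Sat: 7:13 AM–2:35 PM = 7 h 22 min
Sun: 8:03 AM–4:58 PM = 8 h 55 min
Total worked: 41 h 33 min = 2493 min.
Regular 40 h 0 min = 2400 min at €40.00/h; overtime 1 h 33 min = 93 min at €60.00/h.
Pay = (2400 × €40.00 + 93 × €60.00) ÷ 60 = €1693.00.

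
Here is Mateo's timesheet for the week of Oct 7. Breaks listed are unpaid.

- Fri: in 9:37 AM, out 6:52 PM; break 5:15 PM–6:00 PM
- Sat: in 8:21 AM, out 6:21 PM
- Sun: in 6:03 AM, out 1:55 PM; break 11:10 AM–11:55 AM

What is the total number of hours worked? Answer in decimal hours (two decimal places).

Fri: 9:37 AM–6:52 PM = 9 h 15 min; less 45 min break → 8 h 30 min
Sat: 8:21 AM–6:21 PM = 10 h 0 min
Sun: 6:03 AM–1:55 PM = 7 h 52 min; less 45 min break → 7 h 7 min
Total: 8 h 30 min + 10 h 0 min + 7 h 7 min = 25 h 37 min.

25.62 hours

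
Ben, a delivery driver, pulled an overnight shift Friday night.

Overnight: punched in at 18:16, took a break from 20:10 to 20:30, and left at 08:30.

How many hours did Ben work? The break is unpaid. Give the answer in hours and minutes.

Overnight: 18:16 → midnight = 5 h 44 min; midnight → 08:30 = 8 h 30 min; span 14 h 14 min; less 20 min break → 13 h 54 min

13 h 54 min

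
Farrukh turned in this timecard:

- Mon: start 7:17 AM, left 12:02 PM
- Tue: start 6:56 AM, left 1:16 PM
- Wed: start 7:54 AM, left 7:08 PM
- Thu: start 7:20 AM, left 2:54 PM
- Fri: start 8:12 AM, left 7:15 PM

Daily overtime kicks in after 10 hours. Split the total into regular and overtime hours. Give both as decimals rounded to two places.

Regular 38.65 hours, overtime 2.28 hours

Mon: 7:17 AM–12:02 PM = 4 h 45 min
Tue: 6:56 AM–1:16 PM = 6 h 20 min
Wed: 7:54 AM–7:08 PM = 11 h 14 min
Thu: 7:20 AM–2:54 PM = 7 h 34 min
Fri: 8:12 AM–7:15 PM = 11 h 3 min
Mon reg 4 h 45 min / OT 0 h 0 min; Tue reg 6 h 20 min / OT 0 h 0 min; Wed reg 10 h 0 min / OT 1 h 14 min; Thu reg 7 h 34 min / OT 0 h 0 min; Fri reg 10 h 0 min / OT 1 h 3 min.
Totals: regular 38 h 39 min, overtime 2 h 17 min.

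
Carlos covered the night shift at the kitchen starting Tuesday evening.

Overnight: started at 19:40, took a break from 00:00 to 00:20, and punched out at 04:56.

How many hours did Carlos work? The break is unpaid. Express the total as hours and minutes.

Overnight: 19:40 → midnight = 4 h 20 min; midnight → 04:56 = 4 h 56 min; span 9 h 16 min; less 20 min break → 8 h 56 min

8 h 56 min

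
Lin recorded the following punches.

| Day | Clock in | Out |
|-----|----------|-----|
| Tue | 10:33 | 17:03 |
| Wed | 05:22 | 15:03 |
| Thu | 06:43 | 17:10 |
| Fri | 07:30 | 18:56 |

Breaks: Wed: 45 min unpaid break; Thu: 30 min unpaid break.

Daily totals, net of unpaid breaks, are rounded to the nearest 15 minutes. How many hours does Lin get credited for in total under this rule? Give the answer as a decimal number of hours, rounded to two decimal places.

Tue: 10:33–17:03 = 6 h 30 min → rounds to 6 h 30 min
Wed: 05:22–15:03 = 9 h 41 min − 45 min = 8 h 56 min → rounds to 9 h 0 min
Thu: 06:43–17:10 = 10 h 27 min − 30 min = 9 h 57 min → rounds to 10 h 0 min
Fri: 07:30–18:56 = 11 h 26 min → rounds to 11 h 30 min
Total credited: 37 h 0 min.

37.00 hours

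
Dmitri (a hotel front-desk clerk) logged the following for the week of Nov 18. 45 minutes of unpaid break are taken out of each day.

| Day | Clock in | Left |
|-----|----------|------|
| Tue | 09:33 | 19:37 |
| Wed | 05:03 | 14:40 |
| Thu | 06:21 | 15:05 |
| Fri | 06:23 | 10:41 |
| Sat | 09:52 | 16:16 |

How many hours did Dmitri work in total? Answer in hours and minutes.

Tue: 09:33–19:37 = 10 h 4 min; less 45 min break → 9 h 19 min
Wed: 05:03–14:40 = 9 h 37 min; less 45 min break → 8 h 52 min
Thu: 06:21–15:05 = 8 h 44 min; less 45 min break → 7 h 59 min
Fri: 06:23–10:41 = 4 h 18 min; less 45 min break → 3 h 33 min
Sat: 09:52–16:16 = 6 h 24 min; less 45 min break → 5 h 39 min
Total: 9 h 19 min + 8 h 52 min + 7 h 59 min + 3 h 33 min + 5 h 39 min = 35 h 22 min.

35 h 22 min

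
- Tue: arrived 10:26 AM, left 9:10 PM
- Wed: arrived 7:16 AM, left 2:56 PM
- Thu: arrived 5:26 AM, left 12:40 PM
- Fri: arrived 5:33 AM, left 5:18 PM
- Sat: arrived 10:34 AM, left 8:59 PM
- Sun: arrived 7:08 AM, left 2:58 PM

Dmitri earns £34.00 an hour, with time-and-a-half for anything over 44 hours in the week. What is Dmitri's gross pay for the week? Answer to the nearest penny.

Tue: 10:26 AM–9:10 PM = 10 h 44 min
Wed: 7:16 AM–2:56 PM = 7 h 40 min
Thu: 5:26 AM–12:40 PM = 7 h 14 min
Fri: 5:33 AM–5:18 PM = 11 h 45 min
Sat: 10:34 AM–8:59 PM = 10 h 25 min
Sun: 7:08 AM–2:58 PM = 7 h 50 min
Total worked: 55 h 38 min = 3338 min.
Regular 44 h 0 min = 2640 min at £34.00/h; overtime 11 h 38 min = 698 min at £51.00/h.
Pay = (2640 × £34.00 + 698 × £51.00) ÷ 60 = £2089.30.

£2089.30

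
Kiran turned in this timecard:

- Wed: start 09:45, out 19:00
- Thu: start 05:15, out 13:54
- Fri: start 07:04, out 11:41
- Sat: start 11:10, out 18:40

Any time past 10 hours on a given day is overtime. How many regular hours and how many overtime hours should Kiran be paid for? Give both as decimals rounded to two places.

Regular 30.02 hours, overtime 0.00 hours

Wed: 09:45–19:00 = 9 h 15 min
Thu: 05:15–13:54 = 8 h 39 min
Fri: 07:04–11:41 = 4 h 37 min
Sat: 11:10–18:40 = 7 h 30 min
Wed reg 9 h 15 min / OT 0 h 0 min; Thu reg 8 h 39 min / OT 0 h 0 min; Fri reg 4 h 37 min / OT 0 h 0 min; Sat reg 7 h 30 min / OT 0 h 0 min.
Totals: regular 30 h 1 min, overtime 0 h 0 min.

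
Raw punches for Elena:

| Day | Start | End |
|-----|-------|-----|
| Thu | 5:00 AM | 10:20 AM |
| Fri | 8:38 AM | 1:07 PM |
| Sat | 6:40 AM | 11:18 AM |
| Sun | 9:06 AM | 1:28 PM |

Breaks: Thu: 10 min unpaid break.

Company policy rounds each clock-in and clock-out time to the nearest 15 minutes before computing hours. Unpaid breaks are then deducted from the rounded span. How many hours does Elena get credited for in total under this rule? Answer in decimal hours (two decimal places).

18.33 hours

Thu: in 5:00 AM→5:00 AM, out 10:20 AM→10:15 AM; 5 h 15 min − 10 min = 5 h 5 min
Fri: in 8:38 AM→8:45 AM, out 1:07 PM→1:00 PM; 4 h 15 min
Sat: in 6:40 AM→6:45 AM, out 11:18 AM→11:15 AM; 4 h 30 min
Sun: in 9:06 AM→9:00 AM, out 1:28 PM→1:30 PM; 4 h 30 min
Total credited: 18 h 20 min.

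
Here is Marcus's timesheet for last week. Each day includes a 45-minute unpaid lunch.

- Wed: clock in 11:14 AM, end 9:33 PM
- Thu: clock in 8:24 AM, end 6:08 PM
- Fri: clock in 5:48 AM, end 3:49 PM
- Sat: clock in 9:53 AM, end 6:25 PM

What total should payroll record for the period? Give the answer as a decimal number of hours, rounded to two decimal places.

Wed: 11:14 AM–9:33 PM = 10 h 19 min; less 45 min break → 9 h 34 min
Thu: 8:24 AM–6:08 PM = 9 h 44 min; less 45 min break → 8 h 59 min
Fri: 5:48 AM–3:49 PM = 10 h 1 min; less 45 min break → 9 h 16 min
Sat: 9:53 AM–6:25 PM = 8 h 32 min; less 45 min break → 7 h 47 min
Total: 9 h 34 min + 8 h 59 min + 9 h 16 min + 7 h 47 min = 35 h 36 min.

35.60 hours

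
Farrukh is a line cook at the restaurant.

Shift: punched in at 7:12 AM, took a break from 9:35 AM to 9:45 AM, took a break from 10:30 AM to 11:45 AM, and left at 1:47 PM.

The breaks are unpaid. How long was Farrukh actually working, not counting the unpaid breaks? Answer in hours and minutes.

Shift: 7:12 AM–1:47 PM = 6 h 35 min; less 85 min break → 5 h 10 min

5 h 10 min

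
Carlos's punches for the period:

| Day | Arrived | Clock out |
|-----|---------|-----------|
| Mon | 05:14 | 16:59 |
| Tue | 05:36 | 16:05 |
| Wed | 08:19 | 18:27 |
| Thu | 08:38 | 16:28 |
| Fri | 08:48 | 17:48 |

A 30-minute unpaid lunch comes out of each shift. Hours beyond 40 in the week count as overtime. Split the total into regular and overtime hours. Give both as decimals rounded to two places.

Mon: 05:14–16:59 = 11 h 45 min; less 30 min break → 11 h 15 min
Tue: 05:36–16:05 = 10 h 29 min; less 30 min break → 9 h 59 min
Wed: 08:19–18:27 = 10 h 8 min; less 30 min break → 9 h 38 min
Thu: 08:38–16:28 = 7 h 50 min; less 30 min break → 7 h 20 min
Fri: 08:48–17:48 = 9 h 0 min; less 30 min break → 8 h 30 min
Total worked: 46 h 42 min = 46.70 h.
Threshold 40 h → overtime 6 h 42 min, regular 40 h 0 min.

Regular 40.00 hours, overtime 6.70 hours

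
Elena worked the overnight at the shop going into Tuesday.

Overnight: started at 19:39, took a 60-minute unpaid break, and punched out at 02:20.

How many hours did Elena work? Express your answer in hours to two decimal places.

5.68 hours

Overnight: 19:39 → midnight = 4 h 21 min; midnight → 02:20 = 2 h 20 min; span 6 h 41 min; less 60 min break → 5 h 41 min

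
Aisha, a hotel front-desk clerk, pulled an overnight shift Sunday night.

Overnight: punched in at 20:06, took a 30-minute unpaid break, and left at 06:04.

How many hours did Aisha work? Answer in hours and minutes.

9 h 28 min

Overnight: 20:06 → midnight = 3 h 54 min; midnight → 06:04 = 6 h 4 min; span 9 h 58 min; less 30 min break → 9 h 28 min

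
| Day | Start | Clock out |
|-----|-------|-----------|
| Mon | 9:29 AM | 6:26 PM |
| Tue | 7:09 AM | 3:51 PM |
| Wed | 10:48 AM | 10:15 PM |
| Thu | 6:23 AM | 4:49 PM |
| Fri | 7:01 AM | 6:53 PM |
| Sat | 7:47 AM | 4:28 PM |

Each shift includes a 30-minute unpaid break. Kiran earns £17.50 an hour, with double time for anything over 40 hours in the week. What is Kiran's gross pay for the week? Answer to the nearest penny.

Mon: 9:29 AM–6:26 PM = 8 h 57 min; less 30 min break → 8 h 27 min
Tue: 7:09 AM–3:51 PM = 8 h 42 min; less 30 min break → 8 h 12 min
Wed: 10:48 AM–10:15 PM = 11 h 27 min; less 30 min break → 10 h 57 min
Thu: 6:23 AM–4:49 PM = 10 h 26 min; less 30 min break → 9 h 56 min
Fri: 7:01 AM–6:53 PM = 11 h 52 min; less 30 min break → 11 h 22 min
Sat: 7:47 AM–4:28 PM = 8 h 41 min; less 30 min break → 8 h 11 min
Total worked: 57 h 5 min = 3425 min.
Regular 40 h 0 min = 2400 min at £17.50/h; overtime 17 h 5 min = 1025 min at £35.00/h.
Pay = (2400 × £17.50 + 1025 × £35.00) ÷ 60 = £1297.92.

£1297.92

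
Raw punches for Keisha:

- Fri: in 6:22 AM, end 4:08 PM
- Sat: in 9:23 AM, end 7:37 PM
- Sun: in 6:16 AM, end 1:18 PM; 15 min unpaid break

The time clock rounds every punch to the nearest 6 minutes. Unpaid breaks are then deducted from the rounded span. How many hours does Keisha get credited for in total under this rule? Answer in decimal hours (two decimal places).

Fri: in 6:22 AM→6:24 AM, out 4:08 PM→4:06 PM; 9 h 42 min
Sat: in 9:23 AM→9:24 AM, out 7:37 PM→7:36 PM; 10 h 12 min
Sun: in 6:16 AM→6:18 AM, out 1:18 PM→1:18 PM; 7 h 0 min − 15 min = 6 h 45 min
Total credited: 26 h 39 min.

26.65 hours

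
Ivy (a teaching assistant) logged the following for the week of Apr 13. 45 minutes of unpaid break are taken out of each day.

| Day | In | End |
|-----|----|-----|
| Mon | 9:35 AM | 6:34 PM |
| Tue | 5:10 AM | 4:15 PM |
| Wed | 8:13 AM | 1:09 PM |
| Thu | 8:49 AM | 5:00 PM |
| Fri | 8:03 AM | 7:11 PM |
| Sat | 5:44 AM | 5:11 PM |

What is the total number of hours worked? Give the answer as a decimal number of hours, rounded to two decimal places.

Mon: 9:35 AM–6:34 PM = 8 h 59 min; less 45 min break → 8 h 14 min
Tue: 5:10 AM–4:15 PM = 11 h 5 min; less 45 min break → 10 h 20 min
Wed: 8:13 AM–1:09 PM = 4 h 56 min; less 45 min break → 4 h 11 min
Thu: 8:49 AM–5:00 PM = 8 h 11 min; less 45 min break → 7 h 26 min
Fri: 8:03 AM–7:11 PM = 11 h 8 min; less 45 min break → 10 h 23 min
Sat: 5:44 AM–5:11 PM = 11 h 27 min; less 45 min break → 10 h 42 min
Total: 8 h 14 min + 10 h 20 min + 4 h 11 min + 7 h 26 min + 10 h 23 min + 10 h 42 min = 51 h 16 min.

51.27 hours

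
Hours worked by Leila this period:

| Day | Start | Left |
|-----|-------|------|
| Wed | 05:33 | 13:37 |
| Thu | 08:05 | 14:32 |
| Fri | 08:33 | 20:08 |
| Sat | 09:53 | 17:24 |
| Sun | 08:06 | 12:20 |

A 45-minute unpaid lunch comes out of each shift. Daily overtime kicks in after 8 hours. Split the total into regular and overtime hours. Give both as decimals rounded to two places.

Wed: 05:33–13:37 = 8 h 4 min; less 45 min break → 7 h 19 min
Thu: 08:05–14:32 = 6 h 27 min; less 45 min break → 5 h 42 min
Fri: 08:33–20:08 = 11 h 35 min; less 45 min break → 10 h 50 min
Sat: 09:53–17:24 = 7 h 31 min; less 45 min break → 6 h 46 min
Sun: 08:06–12:20 = 4 h 14 min; less 45 min break → 3 h 29 min
Wed reg 7 h 19 min / OT 0 h 0 min; Thu reg 5 h 42 min / OT 0 h 0 min; Fri reg 8 h 0 min / OT 2 h 50 min; Sat reg 6 h 46 min / OT 0 h 0 min; Sun reg 3 h 29 min / OT 0 h 0 min.
Totals: regular 31 h 16 min, overtime 2 h 50 min.

Regular 31.27 hours, overtime 2.83 hours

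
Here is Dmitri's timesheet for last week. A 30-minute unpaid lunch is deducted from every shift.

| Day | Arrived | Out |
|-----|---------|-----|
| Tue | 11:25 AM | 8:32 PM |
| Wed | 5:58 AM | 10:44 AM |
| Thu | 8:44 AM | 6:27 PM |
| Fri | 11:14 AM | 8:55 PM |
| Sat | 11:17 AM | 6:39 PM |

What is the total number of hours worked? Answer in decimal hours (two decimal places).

38.15 hours

Tue: 11:25 AM–8:32 PM = 9 h 7 min; less 30 min break → 8 h 37 min
Wed: 5:58 AM–10:44 AM = 4 h 46 min; less 30 min break → 4 h 16 min
Thu: 8:44 AM–6:27 PM = 9 h 43 min; less 30 min break → 9 h 13 min
Fri: 11:14 AM–8:55 PM = 9 h 41 min; less 30 min break → 9 h 11 min
Sat: 11:17 AM–6:39 PM = 7 h 22 min; less 30 min break → 6 h 52 min
Total: 8 h 37 min + 4 h 16 min + 9 h 13 min + 9 h 11 min + 6 h 52 min = 38 h 9 min.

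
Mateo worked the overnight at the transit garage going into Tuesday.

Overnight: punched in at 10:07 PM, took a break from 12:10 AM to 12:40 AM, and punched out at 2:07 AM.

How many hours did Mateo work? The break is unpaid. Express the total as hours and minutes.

Overnight: 10:07 PM → midnight = 1 h 53 min; midnight → 2:07 AM = 2 h 7 min; span 4 h 0 min; less 30 min break → 3 h 30 min

3 h 30 min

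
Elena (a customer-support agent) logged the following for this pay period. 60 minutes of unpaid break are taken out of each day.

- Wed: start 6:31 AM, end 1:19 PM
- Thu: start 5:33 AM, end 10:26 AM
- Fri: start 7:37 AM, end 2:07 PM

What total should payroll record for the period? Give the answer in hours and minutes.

15 h 11 min

Wed: 6:31 AM–1:19 PM = 6 h 48 min; less 60 min break → 5 h 48 min
Thu: 5:33 AM–10:26 AM = 4 h 53 min; less 60 min break → 3 h 53 min
Fri: 7:37 AM–2:07 PM = 6 h 30 min; less 60 min break → 5 h 30 min
Total: 5 h 48 min + 3 h 53 min + 5 h 30 min = 15 h 11 min.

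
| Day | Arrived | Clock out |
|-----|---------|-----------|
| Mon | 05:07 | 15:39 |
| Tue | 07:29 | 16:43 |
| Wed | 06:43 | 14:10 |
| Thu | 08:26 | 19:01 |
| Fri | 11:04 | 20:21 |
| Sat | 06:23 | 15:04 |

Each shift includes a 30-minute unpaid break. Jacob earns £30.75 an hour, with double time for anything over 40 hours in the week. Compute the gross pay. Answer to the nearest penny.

£2015.15

Mon: 05:07–15:39 = 10 h 32 min; less 30 min break → 10 h 2 min
Tue: 07:29–16:43 = 9 h 14 min; less 30 min break → 8 h 44 min
Wed: 06:43–14:10 = 7 h 27 min; less 30 min break → 6 h 57 min
Thu: 08:26–19:01 = 10 h 35 min; less 30 min break → 10 h 5 min
Fri: 11:04–20:21 = 9 h 17 min; less 30 min break → 8 h 47 min
Sat: 06:23–15:04 = 8 h 41 min; less 30 min break → 8 h 11 min
Total worked: 52 h 46 min = 3166 min.
Regular 40 h 0 min = 2400 min at £30.75/h; overtime 12 h 46 min = 766 min at £61.50/h.
Pay = (2400 × £30.75 + 766 × £61.50) ÷ 60 = £2015.15.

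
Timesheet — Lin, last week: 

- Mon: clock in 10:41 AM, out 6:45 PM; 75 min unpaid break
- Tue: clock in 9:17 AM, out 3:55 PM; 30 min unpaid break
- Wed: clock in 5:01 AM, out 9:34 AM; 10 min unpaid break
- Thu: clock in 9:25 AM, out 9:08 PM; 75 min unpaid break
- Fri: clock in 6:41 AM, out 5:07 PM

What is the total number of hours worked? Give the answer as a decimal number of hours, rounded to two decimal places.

38.23 hours

Mon: 10:41 AM–6:45 PM = 8 h 4 min; less 75 min break → 6 h 49 min
Tue: 9:17 AM–3:55 PM = 6 h 38 min; less 30 min break → 6 h 8 min
Wed: 5:01 AM–9:34 AM = 4 h 33 min; less 10 min break → 4 h 23 min
Thu: 9:25 AM–9:08 PM = 11 h 43 min; less 75 min break → 10 h 28 min
Fri: 6:41 AM–5:07 PM = 10 h 26 min
Total: 6 h 49 min + 6 h 8 min + 4 h 23 min + 10 h 28 min + 10 h 26 min = 38 h 14 min.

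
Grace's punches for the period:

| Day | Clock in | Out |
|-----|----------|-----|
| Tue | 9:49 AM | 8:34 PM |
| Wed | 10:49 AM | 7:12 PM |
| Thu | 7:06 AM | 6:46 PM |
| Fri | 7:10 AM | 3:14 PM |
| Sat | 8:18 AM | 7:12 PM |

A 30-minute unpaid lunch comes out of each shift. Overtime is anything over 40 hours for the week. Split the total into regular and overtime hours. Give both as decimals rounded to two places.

Regular 40.00 hours, overtime 7.27 hours

Tue: 9:49 AM–8:34 PM = 10 h 45 min; less 30 min break → 10 h 15 min
Wed: 10:49 AM–7:12 PM = 8 h 23 min; less 30 min break → 7 h 53 min
Thu: 7:06 AM–6:46 PM = 11 h 40 min; less 30 min break → 11 h 10 min
Fri: 7:10 AM–3:14 PM = 8 h 4 min; less 30 min break → 7 h 34 min
Sat: 8:18 AM–7:12 PM = 10 h 54 min; less 30 min break → 10 h 24 min
Total worked: 47 h 16 min = 47.27 h.
Threshold 40 h → overtime 7 h 16 min, regular 40 h 0 min.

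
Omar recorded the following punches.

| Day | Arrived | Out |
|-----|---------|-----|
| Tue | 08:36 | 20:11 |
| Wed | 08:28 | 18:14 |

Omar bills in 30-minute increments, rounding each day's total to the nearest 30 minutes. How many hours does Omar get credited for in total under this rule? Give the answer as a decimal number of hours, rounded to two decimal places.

21.50 hours

Tue: 08:36–20:11 = 11 h 35 min → rounds to 11 h 30 min
Wed: 08:28–18:14 = 9 h 46 min → rounds to 10 h 0 min
Total credited: 21 h 30 min.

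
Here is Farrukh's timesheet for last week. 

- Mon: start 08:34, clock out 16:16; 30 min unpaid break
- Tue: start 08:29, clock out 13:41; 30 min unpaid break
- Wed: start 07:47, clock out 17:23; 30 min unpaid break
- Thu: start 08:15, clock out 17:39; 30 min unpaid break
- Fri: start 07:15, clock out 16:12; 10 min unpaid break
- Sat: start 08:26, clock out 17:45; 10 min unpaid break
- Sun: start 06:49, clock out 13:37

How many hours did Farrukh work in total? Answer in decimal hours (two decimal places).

54.63 hours

Mon: 08:34–16:16 = 7 h 42 min; less 30 min break → 7 h 12 min
Tue: 08:29–13:41 = 5 h 12 min; less 30 min break → 4 h 42 min
Wed: 07:47–17:23 = 9 h 36 min; less 30 min break → 9 h 6 min
Thu: 08:15–17:39 = 9 h 24 min; less 30 min break → 8 h 54 min
Fri: 07:15–16:12 = 8 h 57 min; less 10 min break → 8 h 47 min
Sat: 08:26–17:45 = 9 h 19 min; less 10 min break → 9 h 9 min
Sun: 06:49–13:37 = 6 h 48 min
Total: 7 h 12 min + 4 h 42 min + 9 h 6 min + 8 h 54 min + 8 h 47 min + 9 h 9 min + 6 h 48 min = 54 h 38 min.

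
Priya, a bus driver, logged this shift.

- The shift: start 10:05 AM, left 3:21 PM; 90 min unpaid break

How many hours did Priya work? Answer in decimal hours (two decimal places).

The shift: 10:05 AM–3:21 PM = 5 h 16 min; less 90 min break → 3 h 46 min

3.77 hours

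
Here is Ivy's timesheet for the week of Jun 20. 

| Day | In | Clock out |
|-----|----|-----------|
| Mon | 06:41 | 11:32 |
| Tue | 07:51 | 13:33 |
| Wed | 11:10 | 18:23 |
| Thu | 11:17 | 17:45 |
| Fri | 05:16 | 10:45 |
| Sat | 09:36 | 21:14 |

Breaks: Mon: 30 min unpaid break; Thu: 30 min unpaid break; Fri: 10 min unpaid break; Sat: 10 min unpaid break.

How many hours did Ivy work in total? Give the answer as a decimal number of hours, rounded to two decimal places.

40.02 hours

Mon: 06:41–11:32 = 4 h 51 min; less 30 min break → 4 h 21 min
Tue: 07:51–13:33 = 5 h 42 min
Wed: 11:10–18:23 = 7 h 13 min
Thu: 11:17–17:45 = 6 h 28 min; less 30 min break → 5 h 58 min
Fri: 05:16–10:45 = 5 h 29 min; less 10 min break → 5 h 19 min
Sat: 09:36–21:14 = 11 h 38 min; less 10 min break → 11 h 28 min
Total: 4 h 21 min + 5 h 42 min + 7 h 13 min + 5 h 58 min + 5 h 19 min + 11 h 28 min = 40 h 1 min.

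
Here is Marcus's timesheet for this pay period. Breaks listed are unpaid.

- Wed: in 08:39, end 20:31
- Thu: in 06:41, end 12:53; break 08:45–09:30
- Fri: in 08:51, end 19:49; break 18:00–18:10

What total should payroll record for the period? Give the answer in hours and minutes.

Wed: 08:39–20:31 = 11 h 52 min
Thu: 06:41–12:53 = 6 h 12 min; less 45 min break → 5 h 27 min
Fri: 08:51–19:49 = 10 h 58 min; less 10 min break → 10 h 48 min
Total: 11 h 52 min + 5 h 27 min + 10 h 48 min = 28 h 7 min.

28 h 7 min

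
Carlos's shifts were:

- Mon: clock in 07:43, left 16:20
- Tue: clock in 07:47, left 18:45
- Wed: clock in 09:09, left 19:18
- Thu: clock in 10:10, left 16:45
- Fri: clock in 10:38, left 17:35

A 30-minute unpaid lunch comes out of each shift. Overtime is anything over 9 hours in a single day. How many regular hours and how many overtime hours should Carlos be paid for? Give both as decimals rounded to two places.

Regular 38.65 hours, overtime 2.12 hours

Mon: 07:43–16:20 = 8 h 37 min; less 30 min break → 8 h 7 min
Tue: 07:47–18:45 = 10 h 58 min; less 30 min break → 10 h 28 min
Wed: 09:09–19:18 = 10 h 9 min; less 30 min break → 9 h 39 min
Thu: 10:10–16:45 = 6 h 35 min; less 30 min break → 6 h 5 min
Fri: 10:38–17:35 = 6 h 57 min; less 30 min break → 6 h 27 min
Mon reg 8 h 7 min / OT 0 h 0 min; Tue reg 9 h 0 min / OT 1 h 28 min; Wed reg 9 h 0 min / OT 0 h 39 min; Thu reg 6 h 5 min / OT 0 h 0 min; Fri reg 6 h 27 min / OT 0 h 0 min.
Totals: regular 38 h 39 min, overtime 2 h 7 min.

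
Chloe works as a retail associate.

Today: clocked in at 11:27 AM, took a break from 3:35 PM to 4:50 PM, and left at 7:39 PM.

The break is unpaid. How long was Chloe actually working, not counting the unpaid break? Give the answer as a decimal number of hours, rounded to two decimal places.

Today: 11:27 AM–7:39 PM = 8 h 12 min; less 75 min break → 6 h 57 min

6.95 hours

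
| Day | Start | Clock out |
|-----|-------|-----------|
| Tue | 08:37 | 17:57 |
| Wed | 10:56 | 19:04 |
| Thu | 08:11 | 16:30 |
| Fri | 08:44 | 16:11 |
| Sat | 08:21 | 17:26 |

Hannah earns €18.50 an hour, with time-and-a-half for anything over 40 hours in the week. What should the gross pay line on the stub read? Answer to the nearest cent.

Tue: 08:37–17:57 = 9 h 20 min
Wed: 10:56–19:04 = 8 h 8 min
Thu: 08:11–16:30 = 8 h 19 min
Fri: 08:44–16:11 = 7 h 27 min
Sat: 08:21–17:26 = 9 h 5 min
Total worked: 42 h 19 min = 2539 min.
Regular 40 h 0 min = 2400 min at €18.50/h; overtime 2 h 19 min = 139 min at €27.75/h.
Pay = (2400 × €18.50 + 139 × €27.75) ÷ 60 = €804.29.

€804.29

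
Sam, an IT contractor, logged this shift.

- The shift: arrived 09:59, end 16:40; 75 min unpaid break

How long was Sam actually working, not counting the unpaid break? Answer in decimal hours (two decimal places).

The shift: 09:59–16:40 = 6 h 41 min; less 75 min break → 5 h 26 min

5.43 hours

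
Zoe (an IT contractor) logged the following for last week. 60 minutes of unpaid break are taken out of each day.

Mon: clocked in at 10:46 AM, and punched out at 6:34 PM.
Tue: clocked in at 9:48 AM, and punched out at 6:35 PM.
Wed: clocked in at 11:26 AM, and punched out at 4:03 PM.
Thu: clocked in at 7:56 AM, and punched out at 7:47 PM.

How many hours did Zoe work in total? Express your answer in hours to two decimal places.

Mon: 10:46 AM–6:34 PM = 7 h 48 min; less 60 min break → 6 h 48 min
Tue: 9:48 AM–6:35 PM = 8 h 47 min; less 60 min break → 7 h 47 min
Wed: 11:26 AM–4:03 PM = 4 h 37 min; less 60 min break → 3 h 37 min
Thu: 7:56 AM–7:47 PM = 11 h 51 min; less 60 min break → 10 h 51 min
Total: 6 h 48 min + 7 h 47 min + 3 h 37 min + 10 h 51 min = 29 h 3 min.

29.05 hours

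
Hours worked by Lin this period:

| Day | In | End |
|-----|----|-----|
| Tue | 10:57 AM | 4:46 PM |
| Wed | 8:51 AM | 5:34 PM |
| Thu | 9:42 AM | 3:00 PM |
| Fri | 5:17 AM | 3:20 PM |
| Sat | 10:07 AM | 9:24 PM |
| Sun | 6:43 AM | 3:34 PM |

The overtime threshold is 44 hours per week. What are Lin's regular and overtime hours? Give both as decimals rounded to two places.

Regular 44.00 hours, overtime 6.02 hours

Tue: 10:57 AM–4:46 PM = 5 h 49 min
Wed: 8:51 AM–5:34 PM = 8 h 43 min
Thu: 9:42 AM–3:00 PM = 5 h 18 min
Fri: 5:17 AM–3:20 PM = 10 h 3 min
Sat: 10:07 AM–9:24 PM = 11 h 17 min
Sun: 6:43 AM–3:34 PM = 8 h 51 min
Total worked: 50 h 1 min = 50.02 h.
Threshold 44 h → overtime 6 h 1 min, regular 44 h 0 min.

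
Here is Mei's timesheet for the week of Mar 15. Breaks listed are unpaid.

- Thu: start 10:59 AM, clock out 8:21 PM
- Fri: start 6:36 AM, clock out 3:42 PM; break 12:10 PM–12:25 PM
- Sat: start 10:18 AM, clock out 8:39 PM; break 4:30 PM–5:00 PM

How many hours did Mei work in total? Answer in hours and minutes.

28 h 4 min

Thu: 10:59 AM–8:21 PM = 9 h 22 min
Fri: 6:36 AM–3:42 PM = 9 h 6 min; less 15 min break → 8 h 51 min
Sat: 10:18 AM–8:39 PM = 10 h 21 min; less 30 min break → 9 h 51 min
Total: 9 h 22 min + 8 h 51 min + 9 h 51 min = 28 h 4 min.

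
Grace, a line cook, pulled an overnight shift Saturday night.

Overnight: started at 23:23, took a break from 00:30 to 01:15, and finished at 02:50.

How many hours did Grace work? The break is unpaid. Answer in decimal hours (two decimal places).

2.70 hours

Overnight: 23:23 → midnight = 0 h 37 min; midnight → 02:50 = 2 h 50 min; span 3 h 27 min; less 45 min break → 2 h 42 min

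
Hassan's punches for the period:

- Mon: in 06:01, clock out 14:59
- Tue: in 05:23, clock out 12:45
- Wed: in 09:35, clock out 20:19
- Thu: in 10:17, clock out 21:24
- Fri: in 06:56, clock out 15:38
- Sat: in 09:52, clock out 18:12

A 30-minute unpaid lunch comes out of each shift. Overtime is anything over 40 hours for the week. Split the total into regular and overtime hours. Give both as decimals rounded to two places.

Regular 40.00 hours, overtime 12.22 hours

Mon: 06:01–14:59 = 8 h 58 min; less 30 min break → 8 h 28 min
Tue: 05:23–12:45 = 7 h 22 min; less 30 min break → 6 h 52 min
Wed: 09:35–20:19 = 10 h 44 min; less 30 min break → 10 h 14 min
Thu: 10:17–21:24 = 11 h 7 min; less 30 min break → 10 h 37 min
Fri: 06:56–15:38 = 8 h 42 min; less 30 min break → 8 h 12 min
Sat: 09:52–18:12 = 8 h 20 min; less 30 min break → 7 h 50 min
Total worked: 52 h 13 min = 52.22 h.
Threshold 40 h → overtime 12 h 13 min, regular 40 h 0 min.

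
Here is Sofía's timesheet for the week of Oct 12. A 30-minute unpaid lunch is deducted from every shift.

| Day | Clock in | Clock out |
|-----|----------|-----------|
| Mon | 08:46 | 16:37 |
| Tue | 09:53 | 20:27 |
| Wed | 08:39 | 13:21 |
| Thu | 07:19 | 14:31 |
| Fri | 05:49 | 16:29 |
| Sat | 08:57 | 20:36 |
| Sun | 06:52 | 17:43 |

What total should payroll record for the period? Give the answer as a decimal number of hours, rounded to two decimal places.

Mon: 08:46–16:37 = 7 h 51 min; less 30 min break → 7 h 21 min
Tue: 09:53–20:27 = 10 h 34 min; less 30 min break → 10 h 4 min
Wed: 08:39–13:21 = 4 h 42 min; less 30 min break → 4 h 12 min
Thu: 07:19–14:31 = 7 h 12 min; less 30 min break → 6 h 42 min
Fri: 05:49–16:29 = 10 h 40 min; less 30 min break → 10 h 10 min
Sat: 08:57–20:36 = 11 h 39 min; less 30 min break → 11 h 9 min
Sun: 06:52–17:43 = 10 h 51 min; less 30 min break → 10 h 21 min
Total: 7 h 21 min + 10 h 4 min + 4 h 12 min + 6 h 42 min + 10 h 10 min + 11 h 9 min + 10 h 21 min = 59 h 59 min.

59.98 hours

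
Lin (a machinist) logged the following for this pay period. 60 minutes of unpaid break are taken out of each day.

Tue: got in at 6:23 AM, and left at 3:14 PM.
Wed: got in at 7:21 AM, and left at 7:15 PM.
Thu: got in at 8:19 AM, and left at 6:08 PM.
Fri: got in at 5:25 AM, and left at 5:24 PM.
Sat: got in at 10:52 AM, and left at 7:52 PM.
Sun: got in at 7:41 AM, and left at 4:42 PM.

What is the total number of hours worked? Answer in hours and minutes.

54 h 34 min

Tue: 6:23 AM–3:14 PM = 8 h 51 min; less 60 min break → 7 h 51 min
Wed: 7:21 AM–7:15 PM = 11 h 54 min; less 60 min break → 10 h 54 min
Thu: 8:19 AM–6:08 PM = 9 h 49 min; less 60 min break → 8 h 49 min
Fri: 5:25 AM–5:24 PM = 11 h 59 min; less 60 min break → 10 h 59 min
Sat: 10:52 AM–7:52 PM = 9 h 0 min; less 60 min break → 8 h 0 min
Sun: 7:41 AM–4:42 PM = 9 h 1 min; less 60 min break → 8 h 1 min
Total: 7 h 51 min + 10 h 54 min + 8 h 49 min + 10 h 59 min + 8 h 0 min + 8 h 1 min = 54 h 34 min.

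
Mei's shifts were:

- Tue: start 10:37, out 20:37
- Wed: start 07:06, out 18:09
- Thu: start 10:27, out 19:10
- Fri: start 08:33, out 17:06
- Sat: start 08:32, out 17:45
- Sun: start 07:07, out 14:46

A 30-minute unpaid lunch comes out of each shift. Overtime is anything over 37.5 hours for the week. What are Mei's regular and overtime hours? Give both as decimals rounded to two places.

Tue: 10:37–20:37 = 10 h 0 min; less 30 min break → 9 h 30 min
Wed: 07:06–18:09 = 11 h 3 min; less 30 min break → 10 h 33 min
Thu: 10:27–19:10 = 8 h 43 min; less 30 min break → 8 h 13 min
Fri: 08:33–17:06 = 8 h 33 min; less 30 min break → 8 h 3 min
Sat: 08:32–17:45 = 9 h 13 min; less 30 min break → 8 h 43 min
Sun: 07:07–14:46 = 7 h 39 min; less 30 min break → 7 h 9 min
Total worked: 52 h 11 min = 52.18 h.
Threshold 37.5 h → overtime 14 h 41 min, regular 37 h 30 min.

Regular 37.50 hours, overtime 14.68 hours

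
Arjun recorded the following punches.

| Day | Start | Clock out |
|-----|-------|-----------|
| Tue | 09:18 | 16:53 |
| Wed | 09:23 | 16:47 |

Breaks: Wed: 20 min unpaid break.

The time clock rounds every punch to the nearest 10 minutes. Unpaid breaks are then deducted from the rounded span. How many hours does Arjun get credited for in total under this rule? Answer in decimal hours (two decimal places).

14.67 hours

Tue: in 09:18→09:20, out 16:53→16:50; 7 h 30 min
Wed: in 09:23→09:20, out 16:47→16:50; 7 h 30 min − 20 min = 7 h 10 min
Total credited: 14 h 40 min.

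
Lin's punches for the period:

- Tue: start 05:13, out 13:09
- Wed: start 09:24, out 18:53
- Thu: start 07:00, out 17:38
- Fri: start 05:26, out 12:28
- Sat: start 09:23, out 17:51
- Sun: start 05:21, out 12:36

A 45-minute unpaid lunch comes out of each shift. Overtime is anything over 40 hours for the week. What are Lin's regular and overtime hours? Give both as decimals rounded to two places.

Regular 40.00 hours, overtime 6.30 hours

Tue: 05:13–13:09 = 7 h 56 min; less 45 min break → 7 h 11 min
Wed: 09:24–18:53 = 9 h 29 min; less 45 min break → 8 h 44 min
Thu: 07:00–17:38 = 10 h 38 min; less 45 min break → 9 h 53 min
Fri: 05:26–12:28 = 7 h 2 min; less 45 min break → 6 h 17 min
Sat: 09:23–17:51 = 8 h 28 min; less 45 min break → 7 h 43 min
Sun: 05:21–12:36 = 7 h 15 min; less 45 min break → 6 h 30 min
Total worked: 46 h 18 min = 46.30 h.
Threshold 40 h → overtime 6 h 18 min, regular 40 h 0 min.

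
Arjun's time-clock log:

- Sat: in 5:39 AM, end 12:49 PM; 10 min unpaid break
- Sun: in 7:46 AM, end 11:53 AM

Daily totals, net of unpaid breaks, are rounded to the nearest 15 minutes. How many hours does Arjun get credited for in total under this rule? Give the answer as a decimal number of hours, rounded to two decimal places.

11.00 hours

Sat: 5:39 AM–12:49 PM = 7 h 10 min − 10 min = 7 h 0 min → rounds to 7 h 0 min
Sun: 7:46 AM–11:53 AM = 4 h 7 min → rounds to 4 h 0 min
Total credited: 11 h 0 min.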